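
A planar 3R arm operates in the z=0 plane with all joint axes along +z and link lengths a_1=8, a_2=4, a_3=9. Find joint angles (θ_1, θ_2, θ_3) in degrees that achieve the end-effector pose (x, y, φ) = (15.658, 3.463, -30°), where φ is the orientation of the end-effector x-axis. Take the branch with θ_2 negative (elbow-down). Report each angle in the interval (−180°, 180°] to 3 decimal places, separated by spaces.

60.001 -45.008 -44.992

wrist centre = target − a_3·(cos φ, sin φ) = (7.8638, 7.9630)
cos θ_2 = (125.2483−8²−4²)/(2·8·4) = 0.7070; θ_2 = -45.0083° (elbow-down)
β = atan2(7.9630,7.8638) = 45.3592°; ψ = atan2(-2.8288,10.8280) = -14.6414°
θ_1 = β − ψ = 60.0006°
θ_3 = φ − θ_1 − θ_2 = -44.9923° (wrapped to (-180°,180°])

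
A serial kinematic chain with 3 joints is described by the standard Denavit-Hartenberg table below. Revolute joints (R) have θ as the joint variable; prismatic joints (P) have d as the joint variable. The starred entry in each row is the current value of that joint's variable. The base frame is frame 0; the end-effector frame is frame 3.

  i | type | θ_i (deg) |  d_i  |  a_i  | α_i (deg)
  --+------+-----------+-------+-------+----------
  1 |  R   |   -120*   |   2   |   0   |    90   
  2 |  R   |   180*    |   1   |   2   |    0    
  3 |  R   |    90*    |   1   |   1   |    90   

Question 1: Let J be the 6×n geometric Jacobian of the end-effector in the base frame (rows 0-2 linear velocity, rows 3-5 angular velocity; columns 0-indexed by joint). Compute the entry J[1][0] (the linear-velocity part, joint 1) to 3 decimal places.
-0.732

axis z_0 = ẑ; lever o_n−o_0 = (-0.7321,2.7321,1.0000)
cross product → J_v[:, 0] = (-2.7321,-0.7321,0.0000)
J_ω[:, 0] = z_0
entry J[1][0] = -0.7321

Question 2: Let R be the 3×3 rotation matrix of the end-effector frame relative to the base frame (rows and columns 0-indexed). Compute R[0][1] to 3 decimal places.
End-effector y-axis (col 1 of R) = (-0.8660,0.5000,0.0000)
R[0][1] = -0.8660

-0.866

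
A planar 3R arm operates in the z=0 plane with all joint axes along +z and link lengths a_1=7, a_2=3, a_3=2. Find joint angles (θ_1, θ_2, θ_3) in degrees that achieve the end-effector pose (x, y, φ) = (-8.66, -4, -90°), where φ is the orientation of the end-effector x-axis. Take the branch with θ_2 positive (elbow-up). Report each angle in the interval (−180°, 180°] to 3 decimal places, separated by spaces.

wrist centre = target − a_3·(cos φ, sin φ) = (-8.6600, -2.0000)
cos θ_2 = (78.9956−7²−3²)/(2·7·3) = 0.4999; θ_2 = 60.0069° (elbow-up)
β = atan2(-2.0000,-8.6600) = -166.9957°; ψ = atan2(2.5983,8.4997) = 16.9978°
θ_1 = β − ψ = -183.9935°
θ_3 = φ − θ_1 − θ_2 = 33.9866° (wrapped to (-180°,180°])

176.006 60.007 33.987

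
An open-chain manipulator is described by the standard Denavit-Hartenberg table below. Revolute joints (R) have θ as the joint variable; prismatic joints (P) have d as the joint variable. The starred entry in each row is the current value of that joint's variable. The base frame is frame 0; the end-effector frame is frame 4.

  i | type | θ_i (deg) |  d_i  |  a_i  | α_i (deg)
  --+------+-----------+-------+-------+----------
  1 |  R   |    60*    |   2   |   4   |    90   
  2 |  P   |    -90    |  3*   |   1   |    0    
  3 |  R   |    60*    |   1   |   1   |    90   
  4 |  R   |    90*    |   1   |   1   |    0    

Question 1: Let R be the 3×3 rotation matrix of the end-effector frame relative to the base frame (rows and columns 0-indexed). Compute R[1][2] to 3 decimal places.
-0.433

End-effector z-axis (col 2 of R) = (-0.2500,-0.4330,-0.8660)
R[1][2] = -0.4330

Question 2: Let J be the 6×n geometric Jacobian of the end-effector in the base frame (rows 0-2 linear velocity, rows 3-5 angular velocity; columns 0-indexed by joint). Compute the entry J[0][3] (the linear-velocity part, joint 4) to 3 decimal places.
axis z_3 = (-0.2500,-0.4330,-0.8660); lever o_n−o_3 = (0.6160,-0.9330,-0.8660)
cross product → J_v[:, 3] = (-0.4330,-0.7500,0.5000)
J_ω[:, 3] = z_3
entry J[0][3] = -0.4330

-0.433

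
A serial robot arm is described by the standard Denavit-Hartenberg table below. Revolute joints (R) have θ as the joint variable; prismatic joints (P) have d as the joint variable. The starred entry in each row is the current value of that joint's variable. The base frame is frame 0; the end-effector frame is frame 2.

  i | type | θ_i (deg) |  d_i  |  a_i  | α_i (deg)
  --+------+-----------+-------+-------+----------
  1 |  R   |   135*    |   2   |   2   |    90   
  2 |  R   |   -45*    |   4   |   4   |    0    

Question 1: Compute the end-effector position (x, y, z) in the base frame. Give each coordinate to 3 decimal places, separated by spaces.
after link 1: o_1 = (-1.4142, 1.4142, 2.0000)
after link 2: o_2 = (-0.5858, 6.2426, -0.8284)

-0.586 6.243 -0.828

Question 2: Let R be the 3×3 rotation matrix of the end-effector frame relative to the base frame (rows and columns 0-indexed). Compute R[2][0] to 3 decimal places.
End-effector x-axis (col 0 of R) = (-0.5000,0.5000,-0.7071)
R[2][0] = -0.7071

-0.707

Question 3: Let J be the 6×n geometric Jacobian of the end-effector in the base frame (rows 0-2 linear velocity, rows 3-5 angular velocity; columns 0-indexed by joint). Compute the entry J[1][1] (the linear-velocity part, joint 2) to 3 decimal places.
axis z_1 = (0.7071,0.7071,0.0000); lever o_n−o_1 = (0.8284,4.8284,-2.8284)
cross product → J_v[:, 1] = (-2.0000,2.0000,2.8284)
J_ω[:, 1] = z_1
entry J[1][1] = 2.0000

2.000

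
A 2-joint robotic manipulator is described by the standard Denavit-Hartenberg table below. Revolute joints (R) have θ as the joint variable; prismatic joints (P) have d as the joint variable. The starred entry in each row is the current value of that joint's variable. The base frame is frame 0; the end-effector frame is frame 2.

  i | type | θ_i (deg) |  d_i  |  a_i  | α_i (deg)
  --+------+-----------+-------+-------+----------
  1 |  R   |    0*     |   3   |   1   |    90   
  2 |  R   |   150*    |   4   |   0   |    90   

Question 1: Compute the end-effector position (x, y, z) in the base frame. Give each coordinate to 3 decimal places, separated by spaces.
1.000 -4.000 3.000

after link 1: o_1 = (1.0000, 0.0000, 3.0000)
after link 2: o_2 = (1.0000, -4.0000, 3.0000)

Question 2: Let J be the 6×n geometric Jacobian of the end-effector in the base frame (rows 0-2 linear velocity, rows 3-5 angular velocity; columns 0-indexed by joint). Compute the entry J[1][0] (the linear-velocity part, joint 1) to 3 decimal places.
1.000

axis z_0 = ẑ; lever o_n−o_0 = (1.0000,-4.0000,3.0000)
cross product → J_v[:, 0] = (4.0000,1.0000,-0.0000)
J_ω[:, 0] = z_0
entry J[1][0] = 1.0000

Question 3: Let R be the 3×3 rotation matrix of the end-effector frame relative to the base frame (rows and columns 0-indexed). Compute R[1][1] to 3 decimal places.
-1.000

End-effector y-axis (col 1 of R) = (-0.0000,-1.0000,0.0000)
R[1][1] = -1.0000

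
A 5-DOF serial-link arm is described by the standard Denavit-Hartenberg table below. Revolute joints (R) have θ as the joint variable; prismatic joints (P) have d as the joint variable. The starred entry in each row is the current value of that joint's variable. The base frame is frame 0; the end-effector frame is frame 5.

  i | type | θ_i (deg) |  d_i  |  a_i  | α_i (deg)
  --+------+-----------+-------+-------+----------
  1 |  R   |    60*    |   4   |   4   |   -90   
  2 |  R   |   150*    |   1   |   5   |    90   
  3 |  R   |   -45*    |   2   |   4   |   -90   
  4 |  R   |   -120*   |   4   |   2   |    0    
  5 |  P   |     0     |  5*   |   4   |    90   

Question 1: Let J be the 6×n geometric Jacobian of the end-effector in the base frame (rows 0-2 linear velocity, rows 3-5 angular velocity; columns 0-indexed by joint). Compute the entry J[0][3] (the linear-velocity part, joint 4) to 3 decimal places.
2.341

axis z_3 = (-0.9186,-0.1768,-0.3536); lever o_n−o_3 = (-7.8865,3.3107,-6.6213)
cross product → J_v[:, 3] = (2.3410,-3.2938,-4.4352)
J_ω[:, 3] = z_3
entry J[0][3] = 2.3410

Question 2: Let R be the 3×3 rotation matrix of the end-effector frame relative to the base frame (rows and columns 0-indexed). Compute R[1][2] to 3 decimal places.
0.549

End-effector z-axis (col 2 of R) = (-0.3902,0.5490,0.7392)
R[1][2] = 0.5490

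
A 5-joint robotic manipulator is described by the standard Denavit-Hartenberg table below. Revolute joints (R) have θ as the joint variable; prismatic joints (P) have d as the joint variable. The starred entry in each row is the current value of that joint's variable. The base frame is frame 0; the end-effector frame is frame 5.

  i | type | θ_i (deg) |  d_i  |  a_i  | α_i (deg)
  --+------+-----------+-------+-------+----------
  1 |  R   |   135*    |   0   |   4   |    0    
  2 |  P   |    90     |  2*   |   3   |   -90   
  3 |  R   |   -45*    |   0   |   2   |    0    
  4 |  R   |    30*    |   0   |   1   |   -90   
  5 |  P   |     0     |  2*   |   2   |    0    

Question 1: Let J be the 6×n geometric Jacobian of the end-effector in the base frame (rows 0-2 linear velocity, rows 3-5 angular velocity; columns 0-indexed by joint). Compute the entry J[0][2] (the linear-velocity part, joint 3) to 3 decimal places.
axis z_2 = (0.7071,-0.7071,0.0000); lever o_n−o_2 = (-3.4151,-3.4151,0.2588)
cross product → J_v[:, 2] = (-0.1830,-0.1830,-4.8296)
J_ω[:, 2] = z_2
entry J[0][2] = -0.1830

-0.183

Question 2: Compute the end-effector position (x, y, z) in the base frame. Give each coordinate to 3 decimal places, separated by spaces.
after link 1: o_1 = (-2.8284, 2.8284, 0.0000)
after link 2: o_2 = (-4.9497, 0.7071, 2.0000)
after link 3: o_3 = (-5.9497, -0.2929, 3.4142)
after link 4: o_4 = (-6.6328, -0.9759, 3.6730)
after link 5: o_5 = (-8.3648, -2.7080, 2.2588)

-8.365 -2.708 2.259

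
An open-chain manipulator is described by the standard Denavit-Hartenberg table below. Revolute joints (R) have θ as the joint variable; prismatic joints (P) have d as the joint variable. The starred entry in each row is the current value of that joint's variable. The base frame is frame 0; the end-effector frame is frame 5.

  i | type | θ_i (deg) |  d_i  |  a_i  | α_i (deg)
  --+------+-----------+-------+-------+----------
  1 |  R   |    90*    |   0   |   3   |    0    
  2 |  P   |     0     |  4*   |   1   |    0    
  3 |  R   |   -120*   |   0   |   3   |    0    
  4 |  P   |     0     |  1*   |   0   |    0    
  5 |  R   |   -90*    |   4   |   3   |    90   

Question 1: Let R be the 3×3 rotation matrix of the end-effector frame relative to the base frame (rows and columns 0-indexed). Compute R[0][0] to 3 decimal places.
-0.500

End-effector x-axis (col 0 of R) = (-0.5000,-0.8660,0.0000)
R[0][0] = -0.5000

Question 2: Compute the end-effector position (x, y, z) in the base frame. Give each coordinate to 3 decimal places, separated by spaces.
after link 1: o_1 = (0.0000, 3.0000, 0.0000)
after link 2: o_2 = (0.0000, 4.0000, 4.0000)
after link 3: o_3 = (2.5981, 2.5000, 4.0000)
after link 4: o_4 = (2.5981, 2.5000, 5.0000)
after link 5: o_5 = (1.0981, -0.0981, 9.0000)

1.098 -0.098 9.000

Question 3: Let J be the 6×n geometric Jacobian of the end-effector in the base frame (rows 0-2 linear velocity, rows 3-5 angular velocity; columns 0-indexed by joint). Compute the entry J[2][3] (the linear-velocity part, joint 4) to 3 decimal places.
prismatic axis z_3 = (0.0000,0.0000,1.0000)
J_v[:, 3] = z_3; J_ω[:, 3] = (0,0,0)
entry J[2][3] = 1.0000

1.000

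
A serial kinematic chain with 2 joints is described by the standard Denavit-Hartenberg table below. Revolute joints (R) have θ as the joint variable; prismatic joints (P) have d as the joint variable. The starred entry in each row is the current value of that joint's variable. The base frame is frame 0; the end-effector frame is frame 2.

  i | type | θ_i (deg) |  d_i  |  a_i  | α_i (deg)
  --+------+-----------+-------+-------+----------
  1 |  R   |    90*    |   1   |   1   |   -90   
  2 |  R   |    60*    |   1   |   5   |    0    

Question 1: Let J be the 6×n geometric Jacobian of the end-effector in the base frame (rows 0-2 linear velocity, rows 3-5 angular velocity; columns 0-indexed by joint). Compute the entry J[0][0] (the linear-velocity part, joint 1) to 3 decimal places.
axis z_0 = ẑ; lever o_n−o_0 = (-1.0000,3.5000,-3.3301)
cross product → J_v[:, 0] = (-3.5000,-1.0000,0.0000)
J_ω[:, 0] = z_0
entry J[0][0] = -3.5000

-3.500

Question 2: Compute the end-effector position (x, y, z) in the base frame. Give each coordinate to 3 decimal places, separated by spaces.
after link 1: o_1 = (0.0000, 1.0000, 1.0000)
after link 2: o_2 = (-1.0000, 3.5000, -3.3301)

-1.000 3.500 -3.330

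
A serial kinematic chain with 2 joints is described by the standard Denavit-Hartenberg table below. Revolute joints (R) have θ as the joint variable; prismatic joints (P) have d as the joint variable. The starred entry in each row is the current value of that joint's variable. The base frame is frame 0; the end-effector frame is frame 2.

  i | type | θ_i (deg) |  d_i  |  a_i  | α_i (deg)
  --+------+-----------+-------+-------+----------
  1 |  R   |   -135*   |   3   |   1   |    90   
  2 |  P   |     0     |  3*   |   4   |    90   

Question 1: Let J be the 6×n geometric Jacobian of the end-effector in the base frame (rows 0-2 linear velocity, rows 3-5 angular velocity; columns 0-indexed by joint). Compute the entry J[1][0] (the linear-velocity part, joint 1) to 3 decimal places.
axis z_0 = ẑ; lever o_n−o_0 = (-5.6569,-1.4142,3.0000)
cross product → J_v[:, 0] = (1.4142,-5.6569,0.0000)
J_ω[:, 0] = z_0
entry J[1][0] = -5.6569

-5.657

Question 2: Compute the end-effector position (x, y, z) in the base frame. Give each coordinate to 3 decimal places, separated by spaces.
after link 1: o_1 = (-0.7071, -0.7071, 3.0000)
after link 2: o_2 = (-5.6569, -1.4142, 3.0000)

-5.657 -1.414 3.000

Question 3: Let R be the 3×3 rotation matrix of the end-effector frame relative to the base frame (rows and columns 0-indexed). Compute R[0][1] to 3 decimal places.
-0.707

End-effector y-axis (col 1 of R) = (-0.7071,0.7071,0.0000)
R[0][1] = -0.7071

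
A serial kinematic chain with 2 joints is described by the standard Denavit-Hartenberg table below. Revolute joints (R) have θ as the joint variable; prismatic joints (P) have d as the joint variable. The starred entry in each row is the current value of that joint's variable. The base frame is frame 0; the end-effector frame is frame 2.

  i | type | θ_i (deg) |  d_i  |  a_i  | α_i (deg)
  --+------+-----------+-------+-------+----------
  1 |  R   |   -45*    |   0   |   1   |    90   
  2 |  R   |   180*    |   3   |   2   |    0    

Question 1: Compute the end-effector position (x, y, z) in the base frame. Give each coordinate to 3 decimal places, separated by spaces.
-2.828 -1.414 0.000

after link 1: o_1 = (0.7071, -0.7071, 0.0000)
after link 2: o_2 = (-2.8284, -1.4142, 0.0000)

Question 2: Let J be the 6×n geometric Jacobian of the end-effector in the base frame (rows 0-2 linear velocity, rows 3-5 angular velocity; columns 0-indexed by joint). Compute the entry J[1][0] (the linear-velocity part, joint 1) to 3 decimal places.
axis z_0 = ẑ; lever o_n−o_0 = (-2.8284,-1.4142,0.0000)
cross product → J_v[:, 0] = (1.4142,-2.8284,0.0000)
J_ω[:, 0] = z_0
entry J[1][0] = -2.8284

-2.828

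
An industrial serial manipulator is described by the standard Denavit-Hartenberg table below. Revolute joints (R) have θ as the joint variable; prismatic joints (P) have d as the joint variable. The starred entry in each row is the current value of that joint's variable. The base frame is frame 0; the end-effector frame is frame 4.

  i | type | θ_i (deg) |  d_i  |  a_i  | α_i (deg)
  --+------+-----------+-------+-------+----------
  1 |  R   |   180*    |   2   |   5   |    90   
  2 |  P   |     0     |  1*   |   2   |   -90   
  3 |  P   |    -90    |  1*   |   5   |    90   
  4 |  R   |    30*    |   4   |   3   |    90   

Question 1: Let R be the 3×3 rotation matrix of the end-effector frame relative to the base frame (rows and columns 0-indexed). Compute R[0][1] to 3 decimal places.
End-effector y-axis (col 1 of R) = (1.0000,-0.0000,0.0000)
R[0][1] = 1.0000

1.000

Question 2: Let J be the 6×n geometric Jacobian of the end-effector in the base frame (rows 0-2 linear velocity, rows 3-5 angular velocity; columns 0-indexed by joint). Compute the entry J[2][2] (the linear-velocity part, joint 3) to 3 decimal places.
prismatic axis z_2 = (0.0000,0.0000,1.0000)
J_v[:, 2] = z_2; J_ω[:, 2] = (0,0,0)
entry J[2][2] = 1.0000

1.000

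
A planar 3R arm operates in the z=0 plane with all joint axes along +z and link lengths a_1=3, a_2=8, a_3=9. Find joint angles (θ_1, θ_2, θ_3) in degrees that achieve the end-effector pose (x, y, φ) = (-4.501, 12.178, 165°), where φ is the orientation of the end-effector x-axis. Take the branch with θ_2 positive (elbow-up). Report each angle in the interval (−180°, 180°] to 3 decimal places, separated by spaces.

45.001 29.995 90.004

wrist centre = target − a_3·(cos φ, sin φ) = (4.1923, 9.8486)
cos θ_2 = (114.5711−3²−8²)/(2·3·8) = 0.8661; θ_2 = 29.9954° (elbow-up)
β = atan2(9.8486,4.1923) = 66.9417°; ψ = atan2(3.9994,9.9285) = 21.9408°
θ_1 = β − ψ = 45.0009°
θ_3 = φ − θ_1 − θ_2 = 90.0037° (wrapped to (-180°,180°])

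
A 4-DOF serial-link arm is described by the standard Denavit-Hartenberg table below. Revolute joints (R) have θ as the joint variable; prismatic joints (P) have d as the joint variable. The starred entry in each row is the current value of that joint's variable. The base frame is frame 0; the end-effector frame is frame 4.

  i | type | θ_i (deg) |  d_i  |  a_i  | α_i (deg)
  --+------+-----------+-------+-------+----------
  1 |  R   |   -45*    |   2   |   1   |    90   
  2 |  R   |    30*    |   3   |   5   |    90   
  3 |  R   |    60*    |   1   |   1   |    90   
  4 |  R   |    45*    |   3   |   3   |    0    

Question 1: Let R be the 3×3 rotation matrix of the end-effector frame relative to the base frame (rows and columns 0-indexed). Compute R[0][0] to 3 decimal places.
0.033

End-effector x-axis (col 0 of R) = (0.0335,-0.8995,-0.4356)
R[0][0] = 0.0335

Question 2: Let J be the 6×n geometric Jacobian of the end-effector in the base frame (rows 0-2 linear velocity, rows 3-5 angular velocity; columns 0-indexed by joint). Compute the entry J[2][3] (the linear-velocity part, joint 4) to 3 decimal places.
-2.367

axis z_3 = (0.8839,-0.1768,0.4330); lever o_n−o_3 = (2.7521,-3.2289,-0.0077)
cross product → J_v[:, 3] = (1.3995,1.1986,-2.3674)
J_ω[:, 3] = z_3
entry J[2][3] = -2.3674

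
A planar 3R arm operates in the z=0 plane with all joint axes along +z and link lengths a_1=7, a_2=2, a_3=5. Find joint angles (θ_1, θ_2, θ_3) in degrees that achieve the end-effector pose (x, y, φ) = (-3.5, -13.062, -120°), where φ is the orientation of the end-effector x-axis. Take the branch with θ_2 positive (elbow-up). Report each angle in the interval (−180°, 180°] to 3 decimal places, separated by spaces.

-103.069 30.013 -46.944

wrist centre = target − a_3·(cos φ, sin φ) = (-1.0000, -8.7319)
cos θ_2 = (77.2456−7²−2²)/(2·7·2) = 0.8659; θ_2 = 30.0127° (elbow-up)
β = atan2(-8.7319,-1.0000) = -96.5332°; ψ = atan2(1.0004,8.7318) = 6.5357°
θ_1 = β − ψ = -103.0690°
θ_3 = φ − θ_1 − θ_2 = -46.9437° (wrapped to (-180°,180°])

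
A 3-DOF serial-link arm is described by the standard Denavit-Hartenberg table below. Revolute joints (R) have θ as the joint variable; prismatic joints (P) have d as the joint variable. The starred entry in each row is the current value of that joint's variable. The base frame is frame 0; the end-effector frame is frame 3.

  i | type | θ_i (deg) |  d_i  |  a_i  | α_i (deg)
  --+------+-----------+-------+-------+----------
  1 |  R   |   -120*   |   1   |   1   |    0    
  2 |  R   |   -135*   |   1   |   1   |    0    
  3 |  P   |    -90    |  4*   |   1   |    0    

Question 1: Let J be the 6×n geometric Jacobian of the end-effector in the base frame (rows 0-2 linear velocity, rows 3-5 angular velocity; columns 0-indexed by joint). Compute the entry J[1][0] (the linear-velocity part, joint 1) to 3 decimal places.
axis z_0 = ẑ; lever o_n−o_0 = (0.2071,0.3587,6.0000)
cross product → J_v[:, 0] = (-0.3587,0.2071,0.0000)
J_ω[:, 0] = z_0
entry J[1][0] = 0.2071

0.207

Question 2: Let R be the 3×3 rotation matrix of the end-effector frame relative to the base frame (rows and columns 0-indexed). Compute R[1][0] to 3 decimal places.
End-effector x-axis (col 0 of R) = (0.9659,0.2588,0.0000)
R[1][0] = 0.2588

0.259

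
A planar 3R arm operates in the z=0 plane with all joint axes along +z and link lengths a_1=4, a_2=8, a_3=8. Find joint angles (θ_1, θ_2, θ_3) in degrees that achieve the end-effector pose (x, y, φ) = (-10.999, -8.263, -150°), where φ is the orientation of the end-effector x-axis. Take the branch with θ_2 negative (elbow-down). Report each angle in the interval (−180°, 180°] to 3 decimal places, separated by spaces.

-27.353 -135.001 12.354

wrist centre = target − a_3·(cos φ, sin φ) = (-4.0708, -4.2630)
cos θ_2 = (34.7446−4²−8²)/(2·4·8) = -0.7071; θ_2 = -135.0008° (elbow-down)
β = atan2(-4.2630,-4.0708) = -133.6788°; ψ = atan2(-5.6568,-1.6569) = -106.3259°
θ_1 = β − ψ = -27.3529°
θ_3 = φ − θ_1 − θ_2 = 12.3537° (wrapped to (-180°,180°])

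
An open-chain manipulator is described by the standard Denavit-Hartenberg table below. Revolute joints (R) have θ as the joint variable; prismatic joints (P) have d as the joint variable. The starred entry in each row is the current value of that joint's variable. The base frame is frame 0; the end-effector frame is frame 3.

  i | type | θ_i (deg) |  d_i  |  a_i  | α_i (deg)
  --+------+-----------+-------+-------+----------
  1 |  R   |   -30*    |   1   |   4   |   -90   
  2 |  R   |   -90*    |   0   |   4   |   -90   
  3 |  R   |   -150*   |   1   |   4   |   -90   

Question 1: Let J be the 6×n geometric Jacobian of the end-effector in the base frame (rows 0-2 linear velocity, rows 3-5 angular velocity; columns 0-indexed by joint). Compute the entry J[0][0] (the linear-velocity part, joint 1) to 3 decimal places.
axis z_0 = ẑ; lever o_n−o_0 = (5.3301,-0.7679,1.5359)
cross product → J_v[:, 0] = (0.7679,5.3301,-0.0000)
J_ω[:, 0] = z_0
entry J[0][0] = 0.7679

0.768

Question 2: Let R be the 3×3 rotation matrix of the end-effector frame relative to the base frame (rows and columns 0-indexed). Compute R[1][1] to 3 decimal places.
End-effector y-axis (col 1 of R) = (-0.8660,0.5000,0.0000)
R[1][1] = 0.5000

0.500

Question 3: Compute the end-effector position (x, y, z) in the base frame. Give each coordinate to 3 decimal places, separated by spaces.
5.330 -0.768 1.536

after link 1: o_1 = (3.4641, -2.0000, 1.0000)
after link 2: o_2 = (3.4641, -2.0000, 5.0000)
after link 3: o_3 = (5.3301, -0.7679, 1.5359)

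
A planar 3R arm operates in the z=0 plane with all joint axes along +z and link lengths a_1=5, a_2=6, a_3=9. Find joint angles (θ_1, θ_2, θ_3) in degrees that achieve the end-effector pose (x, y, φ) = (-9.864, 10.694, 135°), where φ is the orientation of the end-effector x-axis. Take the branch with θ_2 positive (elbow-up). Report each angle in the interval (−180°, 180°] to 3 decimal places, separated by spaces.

wrist centre = target − a_3·(cos φ, sin φ) = (-3.5000, 4.3300)
cos θ_2 = (30.9995−5²−6²)/(2·5·6) = -0.5000; θ_2 = 120.0005° (elbow-up)
β = atan2(4.3300,-3.5000) = 128.9492°; ψ = atan2(5.1961,2.0000) = 68.9486°
θ_1 = β − ψ = 60.0005°
θ_3 = φ − θ_1 − θ_2 = -45.0011° (wrapped to (-180°,180°])

60.001 120.001 -45.001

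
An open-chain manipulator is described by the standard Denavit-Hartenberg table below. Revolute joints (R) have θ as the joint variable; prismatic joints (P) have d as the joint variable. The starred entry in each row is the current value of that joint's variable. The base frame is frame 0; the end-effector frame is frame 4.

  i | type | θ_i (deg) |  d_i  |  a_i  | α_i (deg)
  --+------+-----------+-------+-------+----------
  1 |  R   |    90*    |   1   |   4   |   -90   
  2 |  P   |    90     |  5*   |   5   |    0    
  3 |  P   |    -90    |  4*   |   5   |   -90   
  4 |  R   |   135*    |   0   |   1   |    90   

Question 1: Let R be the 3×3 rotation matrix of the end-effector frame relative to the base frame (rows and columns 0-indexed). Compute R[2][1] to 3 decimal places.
-1.000

End-effector y-axis (col 1 of R) = (-0.0000,-0.0000,-1.0000)
R[2][1] = -1.0000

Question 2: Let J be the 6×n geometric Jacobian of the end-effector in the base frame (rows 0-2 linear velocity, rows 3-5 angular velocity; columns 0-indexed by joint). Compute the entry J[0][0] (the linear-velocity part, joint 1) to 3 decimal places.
-8.293

axis z_0 = ẑ; lever o_n−o_0 = (-8.2929,8.2929,-4.0000)
cross product → J_v[:, 0] = (-8.2929,-8.2929,0.0000)
J_ω[:, 0] = z_0
entry J[0][0] = -8.2929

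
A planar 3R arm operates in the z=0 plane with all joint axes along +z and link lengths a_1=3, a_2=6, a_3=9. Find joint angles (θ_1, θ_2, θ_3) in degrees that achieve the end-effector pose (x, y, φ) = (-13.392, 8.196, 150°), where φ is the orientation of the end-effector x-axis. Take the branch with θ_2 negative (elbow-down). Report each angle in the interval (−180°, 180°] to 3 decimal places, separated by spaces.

wrist centre = target − a_3·(cos φ, sin φ) = (-5.5978, 3.6960)
cos θ_2 = (44.9955−3²−6²)/(2·3·6) = -0.0001; θ_2 = -90.0072° (elbow-down)
β = atan2(3.6960,-5.5978) = 146.5647°; ψ = atan2(-6.0000,2.9992) = -63.4407°
θ_1 = β − ψ = 210.0054°
θ_3 = φ − θ_1 − θ_2 = 30.0018° (wrapped to (-180°,180°])

-149.995 -90.007 30.002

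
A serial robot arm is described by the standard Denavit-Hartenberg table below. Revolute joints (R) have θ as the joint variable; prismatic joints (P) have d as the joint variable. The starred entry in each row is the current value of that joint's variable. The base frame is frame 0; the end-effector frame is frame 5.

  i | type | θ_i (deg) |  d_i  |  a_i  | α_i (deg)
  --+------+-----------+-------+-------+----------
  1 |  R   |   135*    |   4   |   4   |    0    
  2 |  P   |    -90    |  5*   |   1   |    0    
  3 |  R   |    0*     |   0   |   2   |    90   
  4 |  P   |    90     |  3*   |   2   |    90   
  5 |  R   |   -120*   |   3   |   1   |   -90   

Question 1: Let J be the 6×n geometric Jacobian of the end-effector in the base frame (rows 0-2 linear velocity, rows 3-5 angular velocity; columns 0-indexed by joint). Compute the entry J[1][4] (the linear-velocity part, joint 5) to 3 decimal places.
axis z_4 = (0.7071,0.7071,-0.0000); lever o_n−o_4 = (1.5089,2.7337,-0.5000)
cross product → J_v[:, 4] = (-0.3536,0.3536,0.8660)
J_ω[:, 4] = z_4
entry J[1][4] = 0.3536

0.354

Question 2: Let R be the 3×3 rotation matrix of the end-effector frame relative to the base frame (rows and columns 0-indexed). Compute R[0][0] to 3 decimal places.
-0.612

End-effector x-axis (col 0 of R) = (-0.6124,0.6124,-0.5000)
R[0][0] = -0.6124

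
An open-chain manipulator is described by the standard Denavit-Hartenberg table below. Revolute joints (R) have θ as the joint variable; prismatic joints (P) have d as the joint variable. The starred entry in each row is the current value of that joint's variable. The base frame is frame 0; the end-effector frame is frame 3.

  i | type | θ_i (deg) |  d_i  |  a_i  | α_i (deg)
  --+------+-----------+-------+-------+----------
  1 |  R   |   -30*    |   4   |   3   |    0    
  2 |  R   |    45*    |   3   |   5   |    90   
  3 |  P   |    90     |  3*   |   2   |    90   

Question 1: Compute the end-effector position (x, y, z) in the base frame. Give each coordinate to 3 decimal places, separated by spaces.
after link 1: o_1 = (2.5981, -1.5000, 4.0000)
after link 2: o_2 = (7.4277, -0.2059, 7.0000)
after link 3: o_3 = (8.2042, -3.1037, 9.0000)

8.204 -3.104 9.000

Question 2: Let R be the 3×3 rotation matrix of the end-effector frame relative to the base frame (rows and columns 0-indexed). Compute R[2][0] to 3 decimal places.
End-effector x-axis (col 0 of R) = (0.0000,0.0000,1.0000)
R[2][0] = 1.0000

1.000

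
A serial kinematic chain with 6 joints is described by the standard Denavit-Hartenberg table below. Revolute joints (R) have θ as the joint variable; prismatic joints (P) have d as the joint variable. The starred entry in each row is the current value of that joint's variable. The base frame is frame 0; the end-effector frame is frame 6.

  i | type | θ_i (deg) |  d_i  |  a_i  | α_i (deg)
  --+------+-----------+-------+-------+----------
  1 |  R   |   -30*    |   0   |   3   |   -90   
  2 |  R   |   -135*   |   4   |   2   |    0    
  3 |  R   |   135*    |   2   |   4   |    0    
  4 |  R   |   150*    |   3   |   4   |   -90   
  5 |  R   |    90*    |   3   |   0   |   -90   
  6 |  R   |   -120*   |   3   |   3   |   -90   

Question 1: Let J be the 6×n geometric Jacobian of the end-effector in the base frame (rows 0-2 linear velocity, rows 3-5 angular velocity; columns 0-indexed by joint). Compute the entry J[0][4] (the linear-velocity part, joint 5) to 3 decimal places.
0.375

axis z_4 = (-0.4330,0.2500,0.8660); lever o_n−o_4 = (0.5760,1.3995,6.3481)
cross product → J_v[:, 4] = (0.3750,3.2476,-0.7500)
J_ω[:, 4] = z_4
entry J[0][4] = 0.3750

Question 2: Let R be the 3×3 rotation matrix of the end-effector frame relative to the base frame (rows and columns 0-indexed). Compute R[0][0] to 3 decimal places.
-0.125

End-effector x-axis (col 0 of R) = (-0.1250,0.6495,0.7500)
R[0][0] = -0.1250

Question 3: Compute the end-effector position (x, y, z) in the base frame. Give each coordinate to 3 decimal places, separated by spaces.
6.913 8.133 5.762

after link 1: o_1 = (2.5981, -1.5000, 0.0000)
after link 2: o_2 = (3.3733, 2.6712, 1.4142)
after link 3: o_3 = (7.8374, 2.4033, 1.4142)
after link 4: o_4 = (6.3374, 6.7334, -0.5858)
after link 5: o_5 = (5.0384, 7.4834, 2.0123)
after link 6: o_6 = (6.9134, 8.1329, 5.7623)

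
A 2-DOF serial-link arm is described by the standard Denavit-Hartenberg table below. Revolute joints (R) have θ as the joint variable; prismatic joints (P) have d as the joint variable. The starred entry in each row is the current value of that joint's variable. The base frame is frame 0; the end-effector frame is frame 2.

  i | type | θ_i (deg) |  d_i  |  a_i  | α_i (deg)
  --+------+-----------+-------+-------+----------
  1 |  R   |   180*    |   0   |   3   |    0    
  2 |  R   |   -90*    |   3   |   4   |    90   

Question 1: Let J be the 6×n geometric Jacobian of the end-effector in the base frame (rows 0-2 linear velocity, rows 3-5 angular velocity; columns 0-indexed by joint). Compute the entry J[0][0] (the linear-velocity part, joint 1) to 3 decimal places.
-4.000

axis z_0 = ẑ; lever o_n−o_0 = (-3.0000,4.0000,3.0000)
cross product → J_v[:, 0] = (-4.0000,-3.0000,0.0000)
J_ω[:, 0] = z_0
entry J[0][0] = -4.0000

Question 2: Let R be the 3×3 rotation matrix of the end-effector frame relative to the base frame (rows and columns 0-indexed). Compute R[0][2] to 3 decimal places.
End-effector z-axis (col 2 of R) = (1.0000,-0.0000,0.0000)
R[0][2] = 1.0000

1.000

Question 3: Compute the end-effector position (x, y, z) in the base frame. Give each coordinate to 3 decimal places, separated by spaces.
after link 1: o_1 = (-3.0000, 0.0000, 0.0000)
after link 2: o_2 = (-3.0000, 4.0000, 3.0000)

-3.000 4.000 3.000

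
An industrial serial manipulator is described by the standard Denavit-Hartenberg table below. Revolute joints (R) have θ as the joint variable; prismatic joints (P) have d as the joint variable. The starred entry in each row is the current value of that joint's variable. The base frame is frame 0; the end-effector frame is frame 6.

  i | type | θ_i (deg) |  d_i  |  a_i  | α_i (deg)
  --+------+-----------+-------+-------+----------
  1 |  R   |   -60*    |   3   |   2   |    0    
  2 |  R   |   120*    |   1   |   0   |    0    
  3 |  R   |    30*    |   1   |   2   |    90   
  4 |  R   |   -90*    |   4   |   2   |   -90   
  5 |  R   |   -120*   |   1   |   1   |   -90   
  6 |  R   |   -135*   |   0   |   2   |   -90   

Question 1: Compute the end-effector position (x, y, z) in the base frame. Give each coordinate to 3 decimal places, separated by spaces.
after link 1: o_1 = (1.0000, -1.7321, 3.0000)
after link 2: o_2 = (1.0000, -1.7321, 4.0000)
after link 3: o_3 = (1.0000, 0.2679, 5.0000)
after link 4: o_4 = (5.0000, 0.2679, 3.0000)
after link 5: o_5 = (5.8660, 1.2679, 3.5000)
after link 6: o_6 = (4.6413, 2.6822, 2.7929)

4.641 2.682 2.793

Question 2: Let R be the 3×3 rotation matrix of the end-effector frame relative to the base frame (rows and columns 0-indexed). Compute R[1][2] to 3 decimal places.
End-effector z-axis (col 2 of R) = (0.6124,0.7071,0.3536)
R[1][2] = 0.7071

0.707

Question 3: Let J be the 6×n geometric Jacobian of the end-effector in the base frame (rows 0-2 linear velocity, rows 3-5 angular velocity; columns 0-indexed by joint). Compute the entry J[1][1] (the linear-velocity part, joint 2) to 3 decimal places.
3.641

axis z_1 = (0.0000,0.0000,1.0000); lever o_n−o_1 = (3.6413,4.4142,-0.2071)
cross product → J_v[:, 1] = (-4.4142,3.6413,0.0000)
J_ω[:, 1] = z_1
entry J[1][1] = 3.6413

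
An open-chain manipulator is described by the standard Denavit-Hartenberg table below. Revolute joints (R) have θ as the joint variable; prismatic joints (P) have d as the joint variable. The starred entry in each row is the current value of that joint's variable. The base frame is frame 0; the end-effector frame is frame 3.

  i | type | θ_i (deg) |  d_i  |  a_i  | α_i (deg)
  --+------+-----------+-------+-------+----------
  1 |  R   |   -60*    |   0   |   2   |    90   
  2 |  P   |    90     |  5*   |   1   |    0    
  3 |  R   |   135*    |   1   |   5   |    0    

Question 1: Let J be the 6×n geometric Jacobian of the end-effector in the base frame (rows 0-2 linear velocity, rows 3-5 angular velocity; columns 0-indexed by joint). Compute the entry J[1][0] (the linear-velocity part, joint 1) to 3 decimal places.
axis z_0 = ẑ; lever o_n−o_0 = (-5.9639,-1.6702,-2.5355)
cross product → J_v[:, 0] = (1.6702,-5.9639,0.0000)
J_ω[:, 0] = z_0
entry J[1][0] = -5.9639

-5.964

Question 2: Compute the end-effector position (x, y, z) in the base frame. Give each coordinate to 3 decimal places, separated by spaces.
after link 1: o_1 = (1.0000, -1.7321, 0.0000)
after link 2: o_2 = (-3.3301, -4.2321, 1.0000)
after link 3: o_3 = (-5.9639, -1.6702, -2.5355)

-5.964 -1.670 -2.536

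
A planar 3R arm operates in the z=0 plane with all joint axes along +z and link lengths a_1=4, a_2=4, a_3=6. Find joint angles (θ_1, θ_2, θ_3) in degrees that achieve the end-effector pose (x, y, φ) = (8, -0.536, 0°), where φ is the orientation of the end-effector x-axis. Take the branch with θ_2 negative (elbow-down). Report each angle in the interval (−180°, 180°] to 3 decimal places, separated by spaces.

59.997 -150.000 90.003

wrist centre = target − a_3·(cos φ, sin φ) = (2.0000, -0.5360)
cos θ_2 = (4.2873−4²−4²)/(2·4·4) = -0.8660; θ_2 = -149.9996° (elbow-down)
β = atan2(-0.5360,2.0000) = -15.0027°; ψ = atan2(-2.0000,0.5359) = -74.9998°
θ_1 = β − ψ = 59.9971°
θ_3 = φ − θ_1 − θ_2 = 90.0025° (wrapped to (-180°,180°])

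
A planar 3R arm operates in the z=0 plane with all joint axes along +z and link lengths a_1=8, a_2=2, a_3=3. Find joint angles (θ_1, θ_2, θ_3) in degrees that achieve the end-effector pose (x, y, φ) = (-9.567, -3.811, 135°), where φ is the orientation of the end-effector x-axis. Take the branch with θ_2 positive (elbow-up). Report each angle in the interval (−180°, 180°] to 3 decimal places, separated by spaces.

wrist centre = target − a_3·(cos φ, sin φ) = (-7.4457, -5.9323)
cos θ_2 = (90.6306−8²−2²)/(2·8·2) = 0.7072; θ_2 = 44.9920° (elbow-up)
β = atan2(-5.9323,-7.4457) = -141.4540°; ψ = atan2(1.4140,9.4144) = 8.5418°
θ_1 = β − ψ = -149.9958°
θ_3 = φ − θ_1 − θ_2 = -119.9962° (wrapped to (-180°,180°])

-149.996 44.992 -119.996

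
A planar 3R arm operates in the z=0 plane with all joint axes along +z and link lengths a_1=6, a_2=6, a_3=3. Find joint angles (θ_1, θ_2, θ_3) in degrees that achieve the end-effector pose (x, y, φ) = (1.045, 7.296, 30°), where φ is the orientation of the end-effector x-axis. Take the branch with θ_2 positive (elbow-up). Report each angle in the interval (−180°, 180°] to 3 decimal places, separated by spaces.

wrist centre = target − a_3·(cos φ, sin φ) = (-1.5531, 5.7960)
cos θ_2 = (36.0057−6²−6²)/(2·6·6) = -0.4999; θ_2 = 119.9948° (elbow-up)
β = atan2(5.7960,-1.5531) = 105.0004°; ψ = atan2(5.1964,3.0005) = 59.9974°
θ_1 = β − ψ = 45.0030°
θ_3 = φ − θ_1 − θ_2 = -134.9978° (wrapped to (-180°,180°])

45.003 119.995 -134.998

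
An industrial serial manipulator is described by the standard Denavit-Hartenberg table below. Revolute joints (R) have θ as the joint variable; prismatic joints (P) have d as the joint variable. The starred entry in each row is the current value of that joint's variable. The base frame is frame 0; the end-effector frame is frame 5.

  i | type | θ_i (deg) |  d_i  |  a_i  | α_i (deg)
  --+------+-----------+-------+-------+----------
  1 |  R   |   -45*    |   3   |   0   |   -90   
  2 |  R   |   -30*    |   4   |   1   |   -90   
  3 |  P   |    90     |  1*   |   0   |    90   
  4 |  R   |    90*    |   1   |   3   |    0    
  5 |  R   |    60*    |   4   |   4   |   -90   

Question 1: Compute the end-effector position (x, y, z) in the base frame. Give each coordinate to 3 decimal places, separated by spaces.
11.073 -0.518 0.804

after link 1: o_1 = (0.0000, 0.0000, 3.0000)
after link 2: o_2 = (3.4408, 2.2161, 3.5000)
after link 3: o_3 = (3.7944, 1.8625, 2.6340)
after link 4: o_4 = (5.4674, 0.1895, 0.5359)
after link 5: o_5 = (11.0735, -0.5176, 0.8038)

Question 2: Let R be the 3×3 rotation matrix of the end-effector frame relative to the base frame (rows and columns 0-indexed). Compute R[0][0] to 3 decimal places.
0.789

End-effector x-axis (col 0 of R) = (0.7891,0.4356,-0.4330)
R[0][0] = 0.7891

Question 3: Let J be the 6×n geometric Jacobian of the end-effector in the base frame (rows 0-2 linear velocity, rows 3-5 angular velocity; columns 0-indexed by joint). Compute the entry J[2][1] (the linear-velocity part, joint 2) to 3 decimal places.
-8.196

axis z_1 = (0.7071,0.7071,0.0000); lever o_n−o_1 = (11.0735,-0.5176,-2.1962)
cross product → J_v[:, 1] = (-1.5529,1.5529,-8.1962)
J_ω[:, 1] = z_1
entry J[2][1] = -8.1962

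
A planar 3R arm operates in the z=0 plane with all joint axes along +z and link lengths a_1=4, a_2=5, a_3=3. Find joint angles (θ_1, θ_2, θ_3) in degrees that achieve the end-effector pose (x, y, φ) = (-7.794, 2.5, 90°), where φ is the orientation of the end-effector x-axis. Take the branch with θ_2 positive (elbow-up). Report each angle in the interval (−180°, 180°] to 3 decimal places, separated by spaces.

wrist centre = target − a_3·(cos φ, sin φ) = (-7.7940, -0.5000)
cos θ_2 = (60.9964−4²−5²)/(2·4·5) = 0.4999; θ_2 = 60.0059° (elbow-up)
β = atan2(-0.5000,-7.7940) = -176.3294°; ψ = atan2(4.3304,6.4996) = 33.6739°
θ_1 = β − ψ = -210.0033°
θ_3 = φ − θ_1 − θ_2 = -120.0026° (wrapped to (-180°,180°])

149.997 60.006 -120.003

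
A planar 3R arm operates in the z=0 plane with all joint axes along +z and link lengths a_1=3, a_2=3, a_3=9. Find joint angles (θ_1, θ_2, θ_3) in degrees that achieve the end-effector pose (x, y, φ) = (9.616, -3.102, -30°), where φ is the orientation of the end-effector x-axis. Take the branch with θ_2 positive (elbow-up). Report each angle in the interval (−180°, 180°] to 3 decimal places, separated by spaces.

-29.995 134.995 -134.999

wrist centre = target − a_3·(cos φ, sin φ) = (1.8218, 1.3980)
cos θ_2 = (5.2733−3²−3²)/(2·3·3) = -0.7070; θ_2 = 134.9947° (elbow-up)
β = atan2(1.3980,1.8218) = 37.5021°; ψ = atan2(2.1215,0.8789) = 67.4974°
θ_1 = β − ψ = -29.9953°
θ_3 = φ − θ_1 − θ_2 = -134.9994° (wrapped to (-180°,180°])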